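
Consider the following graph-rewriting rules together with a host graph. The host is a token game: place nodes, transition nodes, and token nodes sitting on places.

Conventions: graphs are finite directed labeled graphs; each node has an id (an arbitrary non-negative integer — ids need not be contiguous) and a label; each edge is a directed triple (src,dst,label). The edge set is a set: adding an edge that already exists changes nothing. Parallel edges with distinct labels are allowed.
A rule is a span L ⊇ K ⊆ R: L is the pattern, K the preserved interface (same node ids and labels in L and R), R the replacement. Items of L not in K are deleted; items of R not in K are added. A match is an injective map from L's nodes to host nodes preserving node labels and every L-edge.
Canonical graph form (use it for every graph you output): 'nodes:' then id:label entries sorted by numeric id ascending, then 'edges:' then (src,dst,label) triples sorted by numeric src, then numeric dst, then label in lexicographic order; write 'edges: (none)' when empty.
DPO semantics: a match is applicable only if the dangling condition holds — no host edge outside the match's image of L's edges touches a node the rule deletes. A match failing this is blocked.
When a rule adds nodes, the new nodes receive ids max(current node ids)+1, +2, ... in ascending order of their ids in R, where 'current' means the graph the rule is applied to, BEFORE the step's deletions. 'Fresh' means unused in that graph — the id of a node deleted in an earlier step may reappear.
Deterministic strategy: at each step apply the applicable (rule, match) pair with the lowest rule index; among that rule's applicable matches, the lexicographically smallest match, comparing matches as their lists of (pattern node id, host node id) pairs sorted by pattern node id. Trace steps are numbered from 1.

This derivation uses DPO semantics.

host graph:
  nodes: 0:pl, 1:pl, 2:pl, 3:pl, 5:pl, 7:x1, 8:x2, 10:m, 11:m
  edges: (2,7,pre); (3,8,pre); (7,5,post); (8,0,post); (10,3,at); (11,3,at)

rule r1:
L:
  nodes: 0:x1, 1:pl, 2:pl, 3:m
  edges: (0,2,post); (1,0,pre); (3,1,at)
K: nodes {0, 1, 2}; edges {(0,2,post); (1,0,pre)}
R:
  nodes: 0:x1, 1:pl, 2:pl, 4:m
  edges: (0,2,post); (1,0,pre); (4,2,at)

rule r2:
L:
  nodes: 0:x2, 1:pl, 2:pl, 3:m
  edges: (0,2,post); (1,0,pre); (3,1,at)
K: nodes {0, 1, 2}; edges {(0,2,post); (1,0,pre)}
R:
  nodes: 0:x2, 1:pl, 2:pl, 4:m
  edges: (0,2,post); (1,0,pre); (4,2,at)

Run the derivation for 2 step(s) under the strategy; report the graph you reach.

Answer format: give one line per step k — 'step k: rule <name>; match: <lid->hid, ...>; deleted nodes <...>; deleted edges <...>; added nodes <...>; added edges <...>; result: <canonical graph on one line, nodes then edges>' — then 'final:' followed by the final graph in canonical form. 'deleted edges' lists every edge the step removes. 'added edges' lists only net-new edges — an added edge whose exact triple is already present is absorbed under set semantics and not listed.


step 1: rule r2; match: 0->8, 1->3, 2->0, 3->10; deleted nodes 10; deleted edges (10,3,at); added nodes 12; added edges (12,0,at); result: nodes: 0:pl, 1:pl, 2:pl, 3:pl, 5:pl, 7:x1, 8:x2, 11:m, 12:m edges: (2,7,pre); (3,8,pre); (7,5,post); (8,0,post); (11,3,at); (12,0,at)
step 2: rule r2; match: 0->8, 1->3, 2->0, 3->11; deleted nodes 11; deleted edges (11,3,at); added nodes 13; added edges (13,0,at); result: nodes: 0:pl, 1:pl, 2:pl, 3:pl, 5:pl, 7:x1, 8:x2, 12:m, 13:m edges: (2,7,pre); (3,8,pre); (7,5,post); (8,0,post); (12,0,at); (13,0,at)
final:
nodes: 0:pl, 1:pl, 2:pl, 3:pl, 5:pl, 7:x1, 8:x2, 12:m, 13:m
edges: (2,7,pre); (3,8,pre); (7,5,post); (8,0,post); (12,0,at); (13,0,at)


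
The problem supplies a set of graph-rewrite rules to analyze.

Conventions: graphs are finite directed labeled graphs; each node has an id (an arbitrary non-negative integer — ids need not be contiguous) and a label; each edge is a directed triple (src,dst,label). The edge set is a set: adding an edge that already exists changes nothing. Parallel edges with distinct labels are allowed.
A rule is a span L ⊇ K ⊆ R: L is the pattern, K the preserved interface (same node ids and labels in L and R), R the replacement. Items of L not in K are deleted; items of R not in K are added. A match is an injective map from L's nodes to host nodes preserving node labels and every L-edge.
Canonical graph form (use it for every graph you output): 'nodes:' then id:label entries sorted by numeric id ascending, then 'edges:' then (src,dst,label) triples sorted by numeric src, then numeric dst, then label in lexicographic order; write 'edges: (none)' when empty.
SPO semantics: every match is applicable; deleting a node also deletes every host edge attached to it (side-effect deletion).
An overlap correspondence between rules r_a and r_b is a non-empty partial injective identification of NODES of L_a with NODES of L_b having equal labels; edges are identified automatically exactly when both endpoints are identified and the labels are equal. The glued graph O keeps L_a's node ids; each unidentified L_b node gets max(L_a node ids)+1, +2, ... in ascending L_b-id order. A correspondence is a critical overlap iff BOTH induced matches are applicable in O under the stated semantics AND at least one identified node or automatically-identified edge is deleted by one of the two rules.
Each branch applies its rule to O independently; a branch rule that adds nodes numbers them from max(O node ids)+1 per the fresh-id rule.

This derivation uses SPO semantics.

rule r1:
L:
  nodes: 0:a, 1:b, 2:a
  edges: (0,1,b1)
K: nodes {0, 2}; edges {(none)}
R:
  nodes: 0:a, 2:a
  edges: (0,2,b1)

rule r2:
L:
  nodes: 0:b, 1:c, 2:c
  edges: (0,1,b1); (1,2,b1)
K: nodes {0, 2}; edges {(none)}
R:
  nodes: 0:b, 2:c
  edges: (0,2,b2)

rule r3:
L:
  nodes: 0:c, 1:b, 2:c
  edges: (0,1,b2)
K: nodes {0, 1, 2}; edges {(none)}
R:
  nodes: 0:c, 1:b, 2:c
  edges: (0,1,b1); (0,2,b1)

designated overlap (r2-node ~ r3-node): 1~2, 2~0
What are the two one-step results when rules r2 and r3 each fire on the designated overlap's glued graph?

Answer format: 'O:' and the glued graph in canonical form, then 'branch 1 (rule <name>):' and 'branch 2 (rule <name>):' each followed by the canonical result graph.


O:
nodes: 0:b, 1:c, 2:c, 3:b
edges: (0,1,b1); (1,2,b1); (2,3,b2)
branch 1 (rule r2):
nodes: 0:b, 2:c, 3:b
edges: (0,2,b2); (2,3,b2)
branch 2 (rule r3):
nodes: 0:b, 1:c, 2:c, 3:b
edges: (0,1,b1); (1,2,b1); (2,1,b1); (2,3,b1)


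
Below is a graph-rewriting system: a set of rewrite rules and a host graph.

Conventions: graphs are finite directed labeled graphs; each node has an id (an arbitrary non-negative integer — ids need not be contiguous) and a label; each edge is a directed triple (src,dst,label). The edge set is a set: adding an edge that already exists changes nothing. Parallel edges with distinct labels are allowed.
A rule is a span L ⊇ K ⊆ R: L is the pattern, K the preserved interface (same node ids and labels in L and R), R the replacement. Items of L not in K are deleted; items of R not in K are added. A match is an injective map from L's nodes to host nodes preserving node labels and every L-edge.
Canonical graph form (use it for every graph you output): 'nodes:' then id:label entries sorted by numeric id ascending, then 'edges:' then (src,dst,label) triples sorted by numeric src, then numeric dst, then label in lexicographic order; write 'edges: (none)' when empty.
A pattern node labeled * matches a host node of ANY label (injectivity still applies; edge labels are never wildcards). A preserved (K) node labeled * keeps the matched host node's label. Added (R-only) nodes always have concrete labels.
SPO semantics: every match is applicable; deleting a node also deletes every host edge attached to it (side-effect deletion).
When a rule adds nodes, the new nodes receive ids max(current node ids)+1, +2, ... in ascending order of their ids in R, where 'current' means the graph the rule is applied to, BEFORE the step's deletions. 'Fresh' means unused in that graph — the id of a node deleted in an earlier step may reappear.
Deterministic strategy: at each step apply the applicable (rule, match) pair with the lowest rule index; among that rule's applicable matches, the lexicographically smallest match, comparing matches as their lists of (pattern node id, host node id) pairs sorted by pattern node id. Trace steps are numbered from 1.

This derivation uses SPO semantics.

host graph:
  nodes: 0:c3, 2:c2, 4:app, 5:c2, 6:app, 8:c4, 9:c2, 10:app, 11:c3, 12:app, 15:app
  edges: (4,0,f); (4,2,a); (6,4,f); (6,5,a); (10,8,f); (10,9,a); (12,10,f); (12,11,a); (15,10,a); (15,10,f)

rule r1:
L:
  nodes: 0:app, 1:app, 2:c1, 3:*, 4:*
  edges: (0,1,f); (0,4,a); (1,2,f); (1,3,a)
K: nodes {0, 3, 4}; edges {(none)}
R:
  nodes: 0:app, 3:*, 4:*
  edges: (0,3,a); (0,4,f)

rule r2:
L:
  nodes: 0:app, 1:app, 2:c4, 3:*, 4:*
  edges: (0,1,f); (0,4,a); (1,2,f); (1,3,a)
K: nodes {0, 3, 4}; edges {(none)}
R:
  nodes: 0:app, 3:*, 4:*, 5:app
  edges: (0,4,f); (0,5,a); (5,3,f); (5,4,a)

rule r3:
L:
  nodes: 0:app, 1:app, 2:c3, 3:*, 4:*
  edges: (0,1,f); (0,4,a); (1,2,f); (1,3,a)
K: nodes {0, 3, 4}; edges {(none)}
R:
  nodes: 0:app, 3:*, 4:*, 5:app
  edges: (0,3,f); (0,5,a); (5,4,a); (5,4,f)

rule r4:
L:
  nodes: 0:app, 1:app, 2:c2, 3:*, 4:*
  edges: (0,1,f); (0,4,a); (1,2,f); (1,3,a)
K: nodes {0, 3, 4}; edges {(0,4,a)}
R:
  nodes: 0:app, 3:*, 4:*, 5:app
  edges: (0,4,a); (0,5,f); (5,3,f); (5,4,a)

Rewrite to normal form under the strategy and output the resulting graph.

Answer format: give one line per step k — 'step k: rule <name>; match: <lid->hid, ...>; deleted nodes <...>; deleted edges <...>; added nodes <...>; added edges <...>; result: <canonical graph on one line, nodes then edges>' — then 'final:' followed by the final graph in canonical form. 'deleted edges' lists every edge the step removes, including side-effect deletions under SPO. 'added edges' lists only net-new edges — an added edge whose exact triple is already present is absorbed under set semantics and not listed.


step 1: rule r2; match: 0->12, 1->10, 2->8, 3->9, 4->11; deleted nodes 8, 10; deleted edges (10,8,f); (10,9,a); (12,10,f); (12,11,a); (15,10,a); (15,10,f); added nodes 16; added edges (12,11,f); (12,16,a); (16,9,f); (16,11,a); result: nodes: 0:c3, 2:c2, 4:app, 5:c2, 6:app, 9:c2, 11:c3, 12:app, 15:app, 16:app edges: (4,0,f); (4,2,a); (6,4,f); (6,5,a); (12,11,f); (12,16,a); (16,9,f); (16,11,a)
step 2: rule r3; match: 0->6, 1->4, 2->0, 3->2, 4->5; deleted nodes 0, 4; deleted edges (4,0,f); (4,2,a); (6,4,f); (6,5,a); added nodes 17; added edges (6,2,f); (6,17,a); (17,5,a); (17,5,f); result: nodes: 2:c2, 5:c2, 6:app, 9:c2, 11:c3, 12:app, 15:app, 16:app, 17:app edges: (6,2,f); (6,17,a); (12,11,f); (12,16,a); (16,9,f); (16,11,a); (17,5,a); (17,5,f)
final:
nodes: 2:c2, 5:c2, 6:app, 9:c2, 11:c3, 12:app, 15:app, 16:app, 17:app
edges: (6,2,f); (6,17,a); (12,11,f); (12,16,a); (16,9,f); (16,11,a); (17,5,a); (17,5,f)


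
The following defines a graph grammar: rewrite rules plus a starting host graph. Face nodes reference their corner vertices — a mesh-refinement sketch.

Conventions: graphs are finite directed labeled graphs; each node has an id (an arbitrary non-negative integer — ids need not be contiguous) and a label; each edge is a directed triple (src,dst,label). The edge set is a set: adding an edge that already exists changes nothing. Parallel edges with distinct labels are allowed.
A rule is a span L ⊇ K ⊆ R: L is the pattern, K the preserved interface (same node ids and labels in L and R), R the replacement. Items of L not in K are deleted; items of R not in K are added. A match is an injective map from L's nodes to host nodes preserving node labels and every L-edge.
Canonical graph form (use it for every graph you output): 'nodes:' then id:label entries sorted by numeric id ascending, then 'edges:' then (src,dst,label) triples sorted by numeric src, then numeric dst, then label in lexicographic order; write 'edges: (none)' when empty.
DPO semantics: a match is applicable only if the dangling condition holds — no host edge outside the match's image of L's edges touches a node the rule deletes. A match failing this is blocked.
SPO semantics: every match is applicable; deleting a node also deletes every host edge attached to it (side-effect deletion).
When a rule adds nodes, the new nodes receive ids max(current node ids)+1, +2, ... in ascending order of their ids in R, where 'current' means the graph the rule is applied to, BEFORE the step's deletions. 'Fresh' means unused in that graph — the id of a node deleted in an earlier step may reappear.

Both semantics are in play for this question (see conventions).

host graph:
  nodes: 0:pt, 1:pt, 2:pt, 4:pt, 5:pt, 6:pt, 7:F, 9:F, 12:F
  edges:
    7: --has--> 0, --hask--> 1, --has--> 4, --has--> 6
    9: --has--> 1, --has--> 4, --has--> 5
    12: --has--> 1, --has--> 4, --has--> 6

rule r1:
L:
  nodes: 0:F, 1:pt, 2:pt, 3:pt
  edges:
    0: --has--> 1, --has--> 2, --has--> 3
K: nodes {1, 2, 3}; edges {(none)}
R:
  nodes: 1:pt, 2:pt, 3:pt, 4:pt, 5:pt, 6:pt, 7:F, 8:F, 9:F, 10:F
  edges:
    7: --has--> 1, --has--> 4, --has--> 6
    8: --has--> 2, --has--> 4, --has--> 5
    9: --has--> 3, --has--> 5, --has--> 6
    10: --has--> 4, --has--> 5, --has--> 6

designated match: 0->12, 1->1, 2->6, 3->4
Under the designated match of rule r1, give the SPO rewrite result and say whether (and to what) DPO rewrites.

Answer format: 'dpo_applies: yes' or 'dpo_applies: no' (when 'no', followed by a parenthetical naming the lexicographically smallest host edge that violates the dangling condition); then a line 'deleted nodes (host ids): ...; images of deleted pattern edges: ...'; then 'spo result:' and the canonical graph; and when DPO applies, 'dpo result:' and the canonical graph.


dpo_applies: yes
deleted nodes (host ids): 12; images of deleted pattern edges: (12,1,has); (12,4,has); (12,6,has)
spo result:
nodes: 0:pt, 1:pt, 2:pt, 4:pt, 5:pt, 6:pt, 7:F, 9:F, 13:pt, 14:pt, 15:pt, 16:F, 17:F, 18:F, 19:F
edges: (7,0,has); (7,1,hask); (7,4,has); (7,6,has); (9,1,has); (9,4,has); (9,5,has); (16,1,has); (16,13,has); (16,15,has); (17,6,has); (17,13,has); (17,14,has); (18,4,has); (18,14,has); (18,15,has); (19,13,has); (19,14,has); (19,15,has)
dpo result:
nodes: 0:pt, 1:pt, 2:pt, 4:pt, 5:pt, 6:pt, 7:F, 9:F, 13:pt, 14:pt, 15:pt, 16:F, 17:F, 18:F, 19:F
edges: (7,0,has); (7,1,hask); (7,4,has); (7,6,has); (9,1,has); (9,4,has); (9,5,has); (16,1,has); (16,13,has); (16,15,has); (17,6,has); (17,13,has); (17,14,has); (18,4,has); (18,14,has); (18,15,has); (19,13,has); (19,14,has); (19,15,has)


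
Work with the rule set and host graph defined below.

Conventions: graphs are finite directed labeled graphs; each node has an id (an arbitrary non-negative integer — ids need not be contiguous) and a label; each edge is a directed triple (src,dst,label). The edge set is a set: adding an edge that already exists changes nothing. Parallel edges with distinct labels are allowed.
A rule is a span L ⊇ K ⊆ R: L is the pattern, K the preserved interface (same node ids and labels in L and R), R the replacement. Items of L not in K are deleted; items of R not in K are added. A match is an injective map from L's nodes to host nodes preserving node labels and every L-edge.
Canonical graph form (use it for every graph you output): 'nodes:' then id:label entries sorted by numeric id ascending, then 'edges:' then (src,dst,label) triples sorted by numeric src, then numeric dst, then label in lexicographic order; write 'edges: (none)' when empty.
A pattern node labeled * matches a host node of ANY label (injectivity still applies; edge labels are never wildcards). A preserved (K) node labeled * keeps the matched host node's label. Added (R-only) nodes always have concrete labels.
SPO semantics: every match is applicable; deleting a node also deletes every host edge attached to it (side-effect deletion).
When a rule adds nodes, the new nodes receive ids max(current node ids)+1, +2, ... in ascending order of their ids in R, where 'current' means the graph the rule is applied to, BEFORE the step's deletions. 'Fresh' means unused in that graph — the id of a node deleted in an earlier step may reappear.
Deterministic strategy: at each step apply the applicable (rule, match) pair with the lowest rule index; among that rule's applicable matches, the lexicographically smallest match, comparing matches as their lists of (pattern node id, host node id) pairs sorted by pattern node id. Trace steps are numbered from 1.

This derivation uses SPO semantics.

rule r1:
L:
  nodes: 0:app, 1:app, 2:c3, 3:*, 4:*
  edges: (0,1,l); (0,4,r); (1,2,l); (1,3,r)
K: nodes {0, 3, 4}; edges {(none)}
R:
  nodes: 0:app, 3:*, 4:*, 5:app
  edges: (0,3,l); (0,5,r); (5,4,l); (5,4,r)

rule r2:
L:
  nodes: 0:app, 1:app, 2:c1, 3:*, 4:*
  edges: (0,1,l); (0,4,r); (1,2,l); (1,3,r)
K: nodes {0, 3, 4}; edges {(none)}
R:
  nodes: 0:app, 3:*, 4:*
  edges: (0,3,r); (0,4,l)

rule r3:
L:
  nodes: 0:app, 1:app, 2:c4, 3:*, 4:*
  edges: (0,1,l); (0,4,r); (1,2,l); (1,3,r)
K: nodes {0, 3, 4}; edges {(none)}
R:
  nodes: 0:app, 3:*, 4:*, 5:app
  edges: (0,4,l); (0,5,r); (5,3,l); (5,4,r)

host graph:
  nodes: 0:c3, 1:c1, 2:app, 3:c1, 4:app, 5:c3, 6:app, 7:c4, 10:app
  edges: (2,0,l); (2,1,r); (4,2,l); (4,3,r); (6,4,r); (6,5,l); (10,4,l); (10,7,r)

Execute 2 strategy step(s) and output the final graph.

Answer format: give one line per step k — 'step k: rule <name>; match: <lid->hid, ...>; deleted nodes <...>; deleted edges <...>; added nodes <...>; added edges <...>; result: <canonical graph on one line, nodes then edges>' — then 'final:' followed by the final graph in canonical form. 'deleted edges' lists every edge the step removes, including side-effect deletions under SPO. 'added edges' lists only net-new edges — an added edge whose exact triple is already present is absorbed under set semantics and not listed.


step 1: rule r1; match: 0->4, 1->2, 2->0, 3->1, 4->3; deleted nodes 0, 2; deleted edges (2,0,l); (2,1,r); (4,2,l); (4,3,r); added nodes 11; added edges (4,1,l); (4,11,r); (11,3,l); (11,3,r); result: nodes: 1:c1, 3:c1, 4:app, 5:c3, 6:app, 7:c4, 10:app, 11:app edges: (4,1,l); (4,11,r); (6,4,r); (6,5,l); (10,4,l); (10,7,r); (11,3,l); (11,3,r)
step 2: rule r2; match: 0->10, 1->4, 2->1, 3->11, 4->7; deleted nodes 1, 4; deleted edges (4,1,l); (4,11,r); (6,4,r); (10,4,l); (10,7,r); added nodes (none); added edges (10,7,l); (10,11,r); result: nodes: 3:c1, 5:c3, 6:app, 7:c4, 10:app, 11:app edges: (6,5,l); (10,7,l); (10,11,r); (11,3,l); (11,3,r)
final:
nodes: 3:c1, 5:c3, 6:app, 7:c4, 10:app, 11:app
edges: (6,5,l); (10,7,l); (10,11,r); (11,3,l); (11,3,r)


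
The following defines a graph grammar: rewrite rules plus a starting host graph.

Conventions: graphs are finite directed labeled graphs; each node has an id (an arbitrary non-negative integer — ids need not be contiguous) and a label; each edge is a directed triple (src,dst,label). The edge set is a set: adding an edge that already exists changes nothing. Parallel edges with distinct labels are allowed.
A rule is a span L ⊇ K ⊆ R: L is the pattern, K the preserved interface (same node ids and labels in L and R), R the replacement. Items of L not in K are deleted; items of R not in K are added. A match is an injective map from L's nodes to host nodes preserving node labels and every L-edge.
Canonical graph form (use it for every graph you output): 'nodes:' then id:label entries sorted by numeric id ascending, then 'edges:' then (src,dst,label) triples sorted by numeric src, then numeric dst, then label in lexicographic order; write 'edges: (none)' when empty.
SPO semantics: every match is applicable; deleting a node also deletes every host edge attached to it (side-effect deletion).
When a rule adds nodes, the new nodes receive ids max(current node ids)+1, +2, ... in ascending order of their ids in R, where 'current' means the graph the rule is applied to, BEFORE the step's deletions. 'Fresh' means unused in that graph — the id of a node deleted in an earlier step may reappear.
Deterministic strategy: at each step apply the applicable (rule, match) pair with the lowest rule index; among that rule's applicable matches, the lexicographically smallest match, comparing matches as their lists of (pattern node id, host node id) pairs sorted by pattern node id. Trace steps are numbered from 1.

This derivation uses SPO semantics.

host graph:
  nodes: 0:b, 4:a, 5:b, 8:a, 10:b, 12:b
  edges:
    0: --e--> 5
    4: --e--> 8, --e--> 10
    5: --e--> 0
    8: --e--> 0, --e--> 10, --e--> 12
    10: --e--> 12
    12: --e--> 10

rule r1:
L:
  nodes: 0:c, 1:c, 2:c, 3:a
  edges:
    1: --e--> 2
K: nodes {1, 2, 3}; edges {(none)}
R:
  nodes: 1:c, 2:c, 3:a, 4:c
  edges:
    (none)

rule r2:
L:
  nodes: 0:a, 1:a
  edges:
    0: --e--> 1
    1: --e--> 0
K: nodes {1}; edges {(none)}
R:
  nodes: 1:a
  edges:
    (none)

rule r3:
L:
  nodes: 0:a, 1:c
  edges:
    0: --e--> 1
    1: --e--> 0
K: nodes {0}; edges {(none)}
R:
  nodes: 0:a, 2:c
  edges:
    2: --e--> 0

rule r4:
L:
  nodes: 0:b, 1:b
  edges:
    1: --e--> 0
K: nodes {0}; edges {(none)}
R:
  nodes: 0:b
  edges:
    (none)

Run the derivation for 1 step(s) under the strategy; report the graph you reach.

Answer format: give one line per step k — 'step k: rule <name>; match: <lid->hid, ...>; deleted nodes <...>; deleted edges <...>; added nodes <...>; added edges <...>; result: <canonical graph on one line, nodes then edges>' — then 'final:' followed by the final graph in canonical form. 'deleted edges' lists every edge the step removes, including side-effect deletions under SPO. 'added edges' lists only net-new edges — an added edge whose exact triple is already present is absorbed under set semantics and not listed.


step 1: rule r4; match: 0->0, 1->5; deleted nodes 5; deleted edges (0,5,e); (5,0,e); added nodes (none); added edges (none); result: nodes: 0:b, 4:a, 8:a, 10:b, 12:b edges: (4,8,e); (4,10,e); (8,0,e); (8,10,e); (8,12,e); (10,12,e); (12,10,e)
final:
nodes: 0:b, 4:a, 8:a, 10:b, 12:b
edges: (4,8,e); (4,10,e); (8,0,e); (8,10,e); (8,12,e); (10,12,e); (12,10,e)


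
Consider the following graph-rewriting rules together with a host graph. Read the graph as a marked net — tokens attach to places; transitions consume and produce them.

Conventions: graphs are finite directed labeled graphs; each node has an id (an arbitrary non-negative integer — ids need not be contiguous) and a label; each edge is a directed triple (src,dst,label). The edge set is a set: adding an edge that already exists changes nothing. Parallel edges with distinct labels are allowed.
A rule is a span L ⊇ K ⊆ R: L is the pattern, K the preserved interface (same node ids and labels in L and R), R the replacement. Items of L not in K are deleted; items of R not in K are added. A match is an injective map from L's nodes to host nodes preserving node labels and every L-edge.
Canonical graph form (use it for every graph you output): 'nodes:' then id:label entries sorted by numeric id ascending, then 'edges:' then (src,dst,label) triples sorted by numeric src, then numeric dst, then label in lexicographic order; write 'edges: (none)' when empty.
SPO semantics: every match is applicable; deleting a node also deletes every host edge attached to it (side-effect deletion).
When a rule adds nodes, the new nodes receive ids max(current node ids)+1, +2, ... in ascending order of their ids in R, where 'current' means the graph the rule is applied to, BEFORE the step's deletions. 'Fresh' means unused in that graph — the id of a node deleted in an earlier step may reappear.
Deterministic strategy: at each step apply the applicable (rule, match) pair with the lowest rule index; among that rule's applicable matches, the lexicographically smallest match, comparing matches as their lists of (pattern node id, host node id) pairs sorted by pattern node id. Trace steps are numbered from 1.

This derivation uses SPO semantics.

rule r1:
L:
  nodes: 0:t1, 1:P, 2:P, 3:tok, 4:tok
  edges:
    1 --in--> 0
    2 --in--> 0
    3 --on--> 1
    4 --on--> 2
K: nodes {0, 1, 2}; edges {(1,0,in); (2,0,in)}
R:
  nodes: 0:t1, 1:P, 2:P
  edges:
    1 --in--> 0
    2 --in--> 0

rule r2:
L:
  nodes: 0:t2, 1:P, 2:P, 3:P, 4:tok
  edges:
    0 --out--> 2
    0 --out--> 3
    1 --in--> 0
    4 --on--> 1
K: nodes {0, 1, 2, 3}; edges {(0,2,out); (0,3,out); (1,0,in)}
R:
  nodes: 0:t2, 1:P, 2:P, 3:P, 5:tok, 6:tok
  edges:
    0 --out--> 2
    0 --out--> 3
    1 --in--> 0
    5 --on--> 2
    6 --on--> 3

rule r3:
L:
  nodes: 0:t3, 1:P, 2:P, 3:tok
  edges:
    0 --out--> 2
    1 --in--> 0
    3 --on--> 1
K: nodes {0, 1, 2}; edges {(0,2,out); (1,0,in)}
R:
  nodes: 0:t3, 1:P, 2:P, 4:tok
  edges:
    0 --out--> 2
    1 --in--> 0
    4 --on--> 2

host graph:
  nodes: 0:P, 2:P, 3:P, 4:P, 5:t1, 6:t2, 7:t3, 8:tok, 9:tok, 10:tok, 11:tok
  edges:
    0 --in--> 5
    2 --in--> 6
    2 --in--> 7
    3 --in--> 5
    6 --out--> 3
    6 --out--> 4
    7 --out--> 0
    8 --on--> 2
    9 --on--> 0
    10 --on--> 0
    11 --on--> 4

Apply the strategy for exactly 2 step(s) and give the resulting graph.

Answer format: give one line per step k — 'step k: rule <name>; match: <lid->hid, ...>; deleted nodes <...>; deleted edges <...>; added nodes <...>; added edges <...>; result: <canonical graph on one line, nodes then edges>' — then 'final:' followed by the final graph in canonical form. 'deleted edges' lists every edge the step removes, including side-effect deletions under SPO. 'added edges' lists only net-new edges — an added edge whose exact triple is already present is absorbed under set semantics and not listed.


step 1: rule r2; match: 0->6, 1->2, 2->3, 3->4, 4->8; deleted nodes 8; deleted edges (8,2,on); added nodes 12, 13; added edges (12,3,on); (13,4,on); result: nodes: 0:P, 2:P, 3:P, 4:P, 5:t1, 6:t2, 7:t3, 9:tok, 10:tok, 11:tok, 12:tok, 13:tok edges: (0,5,in); (2,6,in); (2,7,in); (3,5,in); (6,3,out); (6,4,out); (7,0,out); (9,0,on); (10,0,on); (11,4,on); (12,3,on); (13,4,on)
step 2: rule r1; match: 0->5, 1->0, 2->3, 3->9, 4->12; deleted nodes 9, 12; deleted edges (9,0,on); (12,3,on); added nodes (none); added edges (none); result: nodes: 0:P, 2:P, 3:P, 4:P, 5:t1, 6:t2, 7:t3, 10:tok, 11:tok, 13:tok edges: (0,5,in); (2,6,in); (2,7,in); (3,5,in); (6,3,out); (6,4,out); (7,0,out); (10,0,on); (11,4,on); (13,4,on)
final:
nodes: 0:P, 2:P, 3:P, 4:P, 5:t1, 6:t2, 7:t3, 10:tok, 11:tok, 13:tok
edges: (0,5,in); (2,6,in); (2,7,in); (3,5,in); (6,3,out); (6,4,out); (7,0,out); (10,0,on); (11,4,on); (13,4,on)


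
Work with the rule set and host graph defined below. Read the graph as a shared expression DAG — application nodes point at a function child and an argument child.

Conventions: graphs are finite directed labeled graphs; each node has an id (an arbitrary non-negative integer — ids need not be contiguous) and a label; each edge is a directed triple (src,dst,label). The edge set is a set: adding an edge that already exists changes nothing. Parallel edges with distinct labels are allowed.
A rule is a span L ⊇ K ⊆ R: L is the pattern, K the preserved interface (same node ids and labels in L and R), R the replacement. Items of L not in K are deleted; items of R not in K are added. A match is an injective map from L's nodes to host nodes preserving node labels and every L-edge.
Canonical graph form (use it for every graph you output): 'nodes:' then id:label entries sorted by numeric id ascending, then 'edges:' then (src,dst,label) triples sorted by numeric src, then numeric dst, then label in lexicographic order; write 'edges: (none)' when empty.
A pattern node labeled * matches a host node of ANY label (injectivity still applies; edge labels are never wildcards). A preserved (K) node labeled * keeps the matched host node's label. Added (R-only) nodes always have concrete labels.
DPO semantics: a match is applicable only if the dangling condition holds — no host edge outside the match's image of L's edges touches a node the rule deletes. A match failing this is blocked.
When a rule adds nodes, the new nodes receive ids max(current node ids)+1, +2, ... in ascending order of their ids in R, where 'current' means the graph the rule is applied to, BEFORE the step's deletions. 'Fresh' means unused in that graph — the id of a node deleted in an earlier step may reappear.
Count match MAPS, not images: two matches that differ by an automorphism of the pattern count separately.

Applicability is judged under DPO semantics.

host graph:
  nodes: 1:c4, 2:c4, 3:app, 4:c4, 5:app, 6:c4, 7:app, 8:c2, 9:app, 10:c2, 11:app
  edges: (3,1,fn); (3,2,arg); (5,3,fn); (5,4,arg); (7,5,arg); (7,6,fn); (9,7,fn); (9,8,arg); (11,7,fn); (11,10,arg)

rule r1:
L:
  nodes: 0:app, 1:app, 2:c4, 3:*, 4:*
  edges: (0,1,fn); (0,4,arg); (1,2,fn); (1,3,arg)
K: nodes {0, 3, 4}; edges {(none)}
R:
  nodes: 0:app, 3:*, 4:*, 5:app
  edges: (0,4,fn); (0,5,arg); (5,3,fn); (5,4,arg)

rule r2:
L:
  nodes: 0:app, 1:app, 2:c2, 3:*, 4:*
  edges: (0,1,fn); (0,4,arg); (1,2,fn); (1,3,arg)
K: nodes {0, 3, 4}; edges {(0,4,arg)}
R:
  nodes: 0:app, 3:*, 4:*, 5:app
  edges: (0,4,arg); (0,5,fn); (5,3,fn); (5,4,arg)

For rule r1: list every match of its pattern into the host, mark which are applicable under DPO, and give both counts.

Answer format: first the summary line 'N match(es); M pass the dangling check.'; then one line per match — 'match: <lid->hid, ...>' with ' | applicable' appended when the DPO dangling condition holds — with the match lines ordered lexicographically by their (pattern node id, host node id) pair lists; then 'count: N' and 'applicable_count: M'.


3 match(es); 1 pass the dangling check.
match: 0->5, 1->3, 2->1, 3->2, 4->4 | applicable
match: 0->9, 1->7, 2->6, 3->5, 4->8
match: 0->11, 1->7, 2->6, 3->5, 4->10
count: 3
applicable_count: 1


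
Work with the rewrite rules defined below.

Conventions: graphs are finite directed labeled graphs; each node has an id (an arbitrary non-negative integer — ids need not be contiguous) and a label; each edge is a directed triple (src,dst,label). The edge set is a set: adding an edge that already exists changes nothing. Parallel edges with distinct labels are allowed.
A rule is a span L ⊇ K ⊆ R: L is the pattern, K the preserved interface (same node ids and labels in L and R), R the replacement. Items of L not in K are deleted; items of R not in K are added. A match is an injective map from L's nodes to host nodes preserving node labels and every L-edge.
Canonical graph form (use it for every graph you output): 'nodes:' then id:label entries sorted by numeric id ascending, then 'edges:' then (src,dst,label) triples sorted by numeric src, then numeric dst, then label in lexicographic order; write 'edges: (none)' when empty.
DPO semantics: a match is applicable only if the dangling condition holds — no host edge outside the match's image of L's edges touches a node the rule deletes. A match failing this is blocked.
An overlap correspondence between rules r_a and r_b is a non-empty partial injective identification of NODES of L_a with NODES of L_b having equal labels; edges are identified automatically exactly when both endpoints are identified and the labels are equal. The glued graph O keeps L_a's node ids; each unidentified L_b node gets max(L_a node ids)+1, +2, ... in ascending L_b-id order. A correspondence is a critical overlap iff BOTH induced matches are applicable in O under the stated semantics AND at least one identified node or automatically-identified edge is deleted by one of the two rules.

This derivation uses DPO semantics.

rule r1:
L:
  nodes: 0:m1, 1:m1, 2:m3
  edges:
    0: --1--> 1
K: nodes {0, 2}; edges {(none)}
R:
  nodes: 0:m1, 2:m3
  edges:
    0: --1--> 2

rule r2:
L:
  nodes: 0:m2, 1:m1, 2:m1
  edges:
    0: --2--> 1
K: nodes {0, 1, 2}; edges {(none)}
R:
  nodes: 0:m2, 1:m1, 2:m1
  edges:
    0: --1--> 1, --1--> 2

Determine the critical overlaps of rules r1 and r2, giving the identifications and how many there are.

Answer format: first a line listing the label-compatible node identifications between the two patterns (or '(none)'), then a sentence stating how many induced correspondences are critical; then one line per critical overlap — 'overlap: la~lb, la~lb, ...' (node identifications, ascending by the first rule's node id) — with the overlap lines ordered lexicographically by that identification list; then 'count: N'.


label-compatible node identifications between L(r1) and L(r2): 0~1, 0~2, 1~1, 1~2
2 of the induced correspondences are critical overlaps of r1 and r2.
overlap: 0~1, 1~2
overlap: 1~2
count: 2


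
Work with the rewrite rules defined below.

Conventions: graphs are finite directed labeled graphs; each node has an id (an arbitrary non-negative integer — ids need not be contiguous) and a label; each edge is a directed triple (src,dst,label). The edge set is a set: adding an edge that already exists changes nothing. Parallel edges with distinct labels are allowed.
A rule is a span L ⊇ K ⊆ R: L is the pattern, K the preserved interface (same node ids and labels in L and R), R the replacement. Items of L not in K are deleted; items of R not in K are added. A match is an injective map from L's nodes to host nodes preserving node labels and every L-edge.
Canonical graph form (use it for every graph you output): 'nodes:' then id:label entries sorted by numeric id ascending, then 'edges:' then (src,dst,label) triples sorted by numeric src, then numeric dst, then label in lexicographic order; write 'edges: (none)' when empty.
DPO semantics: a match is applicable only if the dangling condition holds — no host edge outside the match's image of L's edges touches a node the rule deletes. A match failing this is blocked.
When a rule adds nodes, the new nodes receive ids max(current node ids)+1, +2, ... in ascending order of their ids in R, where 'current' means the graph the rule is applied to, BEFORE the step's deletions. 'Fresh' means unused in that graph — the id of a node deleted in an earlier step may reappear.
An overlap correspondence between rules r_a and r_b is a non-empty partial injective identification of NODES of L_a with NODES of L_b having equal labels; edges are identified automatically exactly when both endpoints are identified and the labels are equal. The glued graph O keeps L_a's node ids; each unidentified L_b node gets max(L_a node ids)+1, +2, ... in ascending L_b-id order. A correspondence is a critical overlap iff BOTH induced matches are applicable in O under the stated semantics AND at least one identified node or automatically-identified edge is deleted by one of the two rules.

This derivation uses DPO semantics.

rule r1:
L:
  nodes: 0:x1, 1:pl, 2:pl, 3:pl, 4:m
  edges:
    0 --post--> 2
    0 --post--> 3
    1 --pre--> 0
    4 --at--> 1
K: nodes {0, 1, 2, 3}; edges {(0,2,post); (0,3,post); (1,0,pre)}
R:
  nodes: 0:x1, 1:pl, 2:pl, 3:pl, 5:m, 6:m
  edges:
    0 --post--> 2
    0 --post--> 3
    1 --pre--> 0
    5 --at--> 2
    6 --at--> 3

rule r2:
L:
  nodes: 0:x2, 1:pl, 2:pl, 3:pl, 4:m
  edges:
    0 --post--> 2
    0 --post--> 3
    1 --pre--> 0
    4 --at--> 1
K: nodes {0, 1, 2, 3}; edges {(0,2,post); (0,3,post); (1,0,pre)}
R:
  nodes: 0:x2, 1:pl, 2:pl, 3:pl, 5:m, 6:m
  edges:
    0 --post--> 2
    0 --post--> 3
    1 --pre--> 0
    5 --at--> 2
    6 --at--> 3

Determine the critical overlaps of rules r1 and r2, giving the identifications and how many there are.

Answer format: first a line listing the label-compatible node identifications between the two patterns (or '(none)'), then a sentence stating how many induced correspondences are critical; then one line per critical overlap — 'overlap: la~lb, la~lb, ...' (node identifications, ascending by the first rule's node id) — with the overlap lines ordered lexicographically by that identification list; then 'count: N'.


label-compatible node identifications between L(r1) and L(r2): 1~1, 1~2, 1~3, 2~1, 2~2, 2~3, 3~1, 3~2, 3~3, 4~4
7 of the induced correspondences are critical overlaps of r1 and r2.
overlap: 1~1, 2~2, 3~3, 4~4
overlap: 1~1, 2~2, 4~4
overlap: 1~1, 2~3, 3~2, 4~4
overlap: 1~1, 2~3, 4~4
overlap: 1~1, 3~2, 4~4
overlap: 1~1, 3~3, 4~4
overlap: 1~1, 4~4
count: 7


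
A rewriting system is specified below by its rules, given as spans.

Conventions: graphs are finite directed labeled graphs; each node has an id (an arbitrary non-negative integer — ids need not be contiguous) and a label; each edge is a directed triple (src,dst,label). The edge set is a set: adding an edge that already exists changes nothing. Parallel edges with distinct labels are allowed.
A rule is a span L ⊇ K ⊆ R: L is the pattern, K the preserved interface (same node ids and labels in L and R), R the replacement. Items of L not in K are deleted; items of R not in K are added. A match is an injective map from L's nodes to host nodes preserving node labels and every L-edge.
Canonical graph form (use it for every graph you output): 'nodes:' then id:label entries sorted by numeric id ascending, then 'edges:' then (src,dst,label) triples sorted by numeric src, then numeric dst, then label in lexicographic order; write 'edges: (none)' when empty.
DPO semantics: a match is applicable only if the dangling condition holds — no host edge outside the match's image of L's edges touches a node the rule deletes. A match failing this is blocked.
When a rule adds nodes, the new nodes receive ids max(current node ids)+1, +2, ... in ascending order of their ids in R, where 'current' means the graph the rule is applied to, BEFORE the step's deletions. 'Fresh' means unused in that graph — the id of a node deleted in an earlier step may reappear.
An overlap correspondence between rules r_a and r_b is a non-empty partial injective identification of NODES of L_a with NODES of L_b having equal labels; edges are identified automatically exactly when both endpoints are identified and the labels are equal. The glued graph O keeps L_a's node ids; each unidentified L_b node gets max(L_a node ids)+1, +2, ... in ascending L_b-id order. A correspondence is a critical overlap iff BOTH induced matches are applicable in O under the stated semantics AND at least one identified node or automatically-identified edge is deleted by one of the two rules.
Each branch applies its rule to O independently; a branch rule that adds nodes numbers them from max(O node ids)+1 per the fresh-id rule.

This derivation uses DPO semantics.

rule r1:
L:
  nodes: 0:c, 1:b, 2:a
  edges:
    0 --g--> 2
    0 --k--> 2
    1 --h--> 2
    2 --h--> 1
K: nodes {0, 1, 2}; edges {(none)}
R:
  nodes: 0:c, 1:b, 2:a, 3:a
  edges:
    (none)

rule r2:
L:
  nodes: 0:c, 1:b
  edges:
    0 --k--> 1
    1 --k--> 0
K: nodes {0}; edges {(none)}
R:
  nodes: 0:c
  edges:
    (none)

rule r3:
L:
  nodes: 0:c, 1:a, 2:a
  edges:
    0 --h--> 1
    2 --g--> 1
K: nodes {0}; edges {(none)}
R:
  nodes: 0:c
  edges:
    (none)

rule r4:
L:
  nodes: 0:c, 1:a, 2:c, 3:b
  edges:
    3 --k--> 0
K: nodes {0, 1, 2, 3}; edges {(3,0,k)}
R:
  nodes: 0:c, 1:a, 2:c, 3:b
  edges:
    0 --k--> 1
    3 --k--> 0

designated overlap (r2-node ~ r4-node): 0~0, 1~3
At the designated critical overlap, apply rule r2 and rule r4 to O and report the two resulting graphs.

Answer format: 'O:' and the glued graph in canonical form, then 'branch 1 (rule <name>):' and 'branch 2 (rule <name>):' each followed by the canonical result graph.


O:
nodes: 0:c, 1:b, 2:a, 3:c
edges: (0,1,k); (1,0,k)
branch 1 (rule r2):
nodes: 0:c, 2:a, 3:c
edges: (none)
branch 2 (rule r4):
nodes: 0:c, 1:b, 2:a, 3:c
edges: (0,1,k); (0,2,k); (1,0,k)


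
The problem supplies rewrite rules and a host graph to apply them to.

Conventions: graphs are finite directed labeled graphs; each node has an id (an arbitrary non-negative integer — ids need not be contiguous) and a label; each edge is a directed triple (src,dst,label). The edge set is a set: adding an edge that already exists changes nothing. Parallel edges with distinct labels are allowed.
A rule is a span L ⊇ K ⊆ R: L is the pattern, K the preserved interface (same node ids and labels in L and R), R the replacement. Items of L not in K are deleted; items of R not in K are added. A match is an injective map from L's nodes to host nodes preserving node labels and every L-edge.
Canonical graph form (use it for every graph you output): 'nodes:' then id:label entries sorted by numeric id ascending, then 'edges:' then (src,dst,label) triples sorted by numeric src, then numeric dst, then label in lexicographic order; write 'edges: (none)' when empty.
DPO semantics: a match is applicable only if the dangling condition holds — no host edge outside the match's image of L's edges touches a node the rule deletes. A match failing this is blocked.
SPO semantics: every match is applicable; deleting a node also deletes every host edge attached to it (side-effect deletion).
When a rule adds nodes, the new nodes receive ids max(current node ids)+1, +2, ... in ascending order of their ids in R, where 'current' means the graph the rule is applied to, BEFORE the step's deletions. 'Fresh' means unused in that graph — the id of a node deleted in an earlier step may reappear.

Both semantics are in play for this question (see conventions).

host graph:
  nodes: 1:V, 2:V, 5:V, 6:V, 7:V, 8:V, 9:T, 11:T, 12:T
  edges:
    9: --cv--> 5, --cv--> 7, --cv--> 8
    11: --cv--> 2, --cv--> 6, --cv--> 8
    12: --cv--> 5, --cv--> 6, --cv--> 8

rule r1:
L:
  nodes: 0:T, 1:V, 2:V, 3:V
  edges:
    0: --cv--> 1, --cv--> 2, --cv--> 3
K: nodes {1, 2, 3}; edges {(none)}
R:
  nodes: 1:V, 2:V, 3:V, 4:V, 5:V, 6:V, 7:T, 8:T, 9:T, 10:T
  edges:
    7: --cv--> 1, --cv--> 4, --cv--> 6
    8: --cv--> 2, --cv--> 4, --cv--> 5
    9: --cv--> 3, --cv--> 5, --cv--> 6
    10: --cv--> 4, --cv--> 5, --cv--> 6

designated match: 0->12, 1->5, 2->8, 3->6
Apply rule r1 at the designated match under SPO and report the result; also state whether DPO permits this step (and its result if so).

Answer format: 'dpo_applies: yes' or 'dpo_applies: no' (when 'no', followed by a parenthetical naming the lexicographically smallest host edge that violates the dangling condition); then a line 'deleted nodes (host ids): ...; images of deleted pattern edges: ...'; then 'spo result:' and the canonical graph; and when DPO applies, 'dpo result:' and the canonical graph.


dpo_applies: yes
deleted nodes (host ids): 12; images of deleted pattern edges: (12,5,cv); (12,6,cv); (12,8,cv)
spo result:
nodes: 1:V, 2:V, 5:V, 6:V, 7:V, 8:V, 9:T, 11:T, 13:V, 14:V, 15:V, 16:T, 17:T, 18:T, 19:T
edges: (9,5,cv); (9,7,cv); (9,8,cv); (11,2,cv); (11,6,cv); (11,8,cv); (16,5,cv); (16,13,cv); (16,15,cv); (17,8,cv); (17,13,cv); (17,14,cv); (18,6,cv); (18,14,cv); (18,15,cv); (19,13,cv); (19,14,cv); (19,15,cv)
dpo result:
nodes: 1:V, 2:V, 5:V, 6:V, 7:V, 8:V, 9:T, 11:T, 13:V, 14:V, 15:V, 16:T, 17:T, 18:T, 19:T
edges: (9,5,cv); (9,7,cv); (9,8,cv); (11,2,cv); (11,6,cv); (11,8,cv); (16,5,cv); (16,13,cv); (16,15,cv); (17,8,cv); (17,13,cv); (17,14,cv); (18,6,cv); (18,14,cv); (18,15,cv); (19,13,cv); (19,14,cv); (19,15,cv)
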